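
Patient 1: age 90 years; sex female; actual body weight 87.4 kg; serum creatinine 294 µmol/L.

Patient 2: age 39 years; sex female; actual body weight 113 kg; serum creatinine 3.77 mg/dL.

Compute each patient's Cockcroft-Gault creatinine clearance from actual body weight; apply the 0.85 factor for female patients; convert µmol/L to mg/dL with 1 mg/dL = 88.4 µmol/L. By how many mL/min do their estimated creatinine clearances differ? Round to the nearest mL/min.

Patient 1: SCr = 294 / 88.4 = 3.326 mg/dL
Patient 1: CrCl = (140 − 90) × 87.4 / (72 × 3.326) × 0.85 = 4370.0 / 239.47 × 0.85 ≈ 15.5 mL/min
Patient 2: CrCl = (140 − 39) × 113 / (72 × 3.77) × 0.85 = 11413.0 / 271.44 × 0.85 ≈ 35.7 mL/min
|15.5 − 35.7| = 20.2 mL/min

20 mL/min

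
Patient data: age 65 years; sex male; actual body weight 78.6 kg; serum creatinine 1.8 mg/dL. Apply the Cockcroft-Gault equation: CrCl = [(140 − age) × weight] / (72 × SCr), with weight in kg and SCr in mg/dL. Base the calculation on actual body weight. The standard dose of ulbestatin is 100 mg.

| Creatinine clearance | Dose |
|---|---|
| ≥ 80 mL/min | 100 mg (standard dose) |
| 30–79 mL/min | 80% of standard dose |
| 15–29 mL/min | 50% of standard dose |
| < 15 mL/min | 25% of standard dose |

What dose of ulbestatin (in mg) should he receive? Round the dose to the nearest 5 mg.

CrCl = (140 − 65) × 78.6 / (72 × 1.8) = 5895.0 / 129.60 ≈ 45.5 mL/min
CrCl ≈ 45 mL/min → bracket 30–79 mL/min.
80% of 100 mg = 80 mg

80 mg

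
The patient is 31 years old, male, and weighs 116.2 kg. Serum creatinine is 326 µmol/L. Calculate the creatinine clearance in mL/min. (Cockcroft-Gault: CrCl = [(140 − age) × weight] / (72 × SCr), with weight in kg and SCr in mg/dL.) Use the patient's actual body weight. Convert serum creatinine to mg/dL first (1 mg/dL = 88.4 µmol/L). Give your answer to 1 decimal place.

47.7 mL/min

SCr = 326 / 88.4 = 3.688 mg/dL
CrCl = (140 − 31) × 116.2 / (72 × 3.688) = 12665.8 / 265.54 ≈ 47.7 mL/min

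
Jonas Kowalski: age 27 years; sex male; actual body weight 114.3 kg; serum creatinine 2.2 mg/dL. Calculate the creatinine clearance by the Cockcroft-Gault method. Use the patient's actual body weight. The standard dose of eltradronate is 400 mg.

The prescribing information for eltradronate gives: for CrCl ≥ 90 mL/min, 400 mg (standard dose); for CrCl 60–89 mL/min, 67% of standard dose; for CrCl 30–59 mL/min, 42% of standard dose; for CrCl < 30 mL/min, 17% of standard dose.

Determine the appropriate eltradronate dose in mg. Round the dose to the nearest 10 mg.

270 mg

CrCl = (140 − 27) × 114.3 / (72 × 2.2) = 12915.9 / 158.40 ≈ 81.5 mL/min
CrCl ≈ 82 mL/min → bracket 60–89 mL/min.
67% of 400 mg = 268 mg → 270 mg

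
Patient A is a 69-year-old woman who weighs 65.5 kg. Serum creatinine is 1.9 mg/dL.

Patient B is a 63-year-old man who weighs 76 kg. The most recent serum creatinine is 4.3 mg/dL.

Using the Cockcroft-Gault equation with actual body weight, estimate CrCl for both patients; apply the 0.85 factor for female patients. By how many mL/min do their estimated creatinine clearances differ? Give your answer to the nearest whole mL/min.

10 mL/min

Patient A: CrCl = (140 − 69) × 65.5 / (72 × 1.9) × 0.85 = 4650.5 / 136.80 × 0.85 ≈ 28.9 mL/min
Patient B: CrCl = (140 − 63) × 76 / (72 × 4.3) = 5852.0 / 309.60 ≈ 18.9 mL/min
|28.9 − 18.9| = 10.0 mL/min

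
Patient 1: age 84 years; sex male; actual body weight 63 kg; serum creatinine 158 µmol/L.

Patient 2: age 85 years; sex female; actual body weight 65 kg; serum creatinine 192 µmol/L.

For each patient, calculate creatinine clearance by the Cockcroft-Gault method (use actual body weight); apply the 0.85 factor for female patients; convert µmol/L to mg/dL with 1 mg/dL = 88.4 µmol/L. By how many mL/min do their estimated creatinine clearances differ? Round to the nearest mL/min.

8 mL/min

Patient 1: SCr = 158 / 88.4 = 1.787 mg/dL
Patient 1: CrCl = (140 − 84) × 63 / (72 × 1.787) = 3528.0 / 128.66 ≈ 27.4 mL/min
Patient 2: SCr = 192 / 88.4 = 2.172 mg/dL
Patient 2: CrCl = (140 − 85) × 65 / (72 × 2.172) × 0.85 = 3575.0 / 156.38 × 0.85 ≈ 19.4 mL/min
|27.4 − 19.4| = 8.0 mL/min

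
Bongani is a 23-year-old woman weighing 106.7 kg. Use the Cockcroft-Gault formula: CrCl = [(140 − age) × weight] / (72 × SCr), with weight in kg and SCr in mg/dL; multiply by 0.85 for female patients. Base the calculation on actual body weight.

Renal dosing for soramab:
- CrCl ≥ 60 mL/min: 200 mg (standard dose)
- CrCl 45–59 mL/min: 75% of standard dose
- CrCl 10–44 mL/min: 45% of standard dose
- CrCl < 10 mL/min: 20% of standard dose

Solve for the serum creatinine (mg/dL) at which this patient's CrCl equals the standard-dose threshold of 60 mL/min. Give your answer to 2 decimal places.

2.46 mg/dL

Standard dose requires CrCl ≥ 60 mL/min.
Set (140 − 23) × 106.7 × 0.85 / (72 × SCr) = 60
SCr = (140 − 23) × 106.7 × 0.85 / (72 × 60) = 2.456 mg/dL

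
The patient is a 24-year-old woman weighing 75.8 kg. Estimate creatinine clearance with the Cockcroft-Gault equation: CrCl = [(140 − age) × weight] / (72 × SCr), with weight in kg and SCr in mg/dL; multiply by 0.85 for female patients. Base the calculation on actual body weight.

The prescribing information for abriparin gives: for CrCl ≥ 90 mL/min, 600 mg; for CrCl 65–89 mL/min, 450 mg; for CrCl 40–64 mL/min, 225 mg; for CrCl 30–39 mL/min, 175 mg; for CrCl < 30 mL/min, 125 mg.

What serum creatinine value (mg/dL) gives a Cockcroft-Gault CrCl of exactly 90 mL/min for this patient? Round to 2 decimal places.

Standard dose requires CrCl ≥ 90 mL/min.
Set (140 − 24) × 75.8 × 0.85 / (72 × SCr) = 90
SCr = (140 − 24) × 75.8 × 0.85 / (72 × 90) = 1.153 mg/dL

1.15 mg/dL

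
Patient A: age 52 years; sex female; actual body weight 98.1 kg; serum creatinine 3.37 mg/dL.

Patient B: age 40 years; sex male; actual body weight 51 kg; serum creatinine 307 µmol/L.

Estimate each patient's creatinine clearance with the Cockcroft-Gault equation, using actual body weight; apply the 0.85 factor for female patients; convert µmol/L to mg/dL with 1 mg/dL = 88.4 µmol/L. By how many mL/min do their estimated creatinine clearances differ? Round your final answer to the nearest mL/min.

Patient A: CrCl = (140 − 52) × 98.1 / (72 × 3.37) × 0.85 = 8632.8 / 242.64 × 0.85 ≈ 30.2 mL/min
Patient B: SCr = 307 / 88.4 = 3.473 mg/dL
Patient B: CrCl = (140 − 40) × 51 / (72 × 3.473) = 5100.0 / 250.06 ≈ 20.4 mL/min
|30.2 − 20.4| = 9.8 mL/min

10 mL/min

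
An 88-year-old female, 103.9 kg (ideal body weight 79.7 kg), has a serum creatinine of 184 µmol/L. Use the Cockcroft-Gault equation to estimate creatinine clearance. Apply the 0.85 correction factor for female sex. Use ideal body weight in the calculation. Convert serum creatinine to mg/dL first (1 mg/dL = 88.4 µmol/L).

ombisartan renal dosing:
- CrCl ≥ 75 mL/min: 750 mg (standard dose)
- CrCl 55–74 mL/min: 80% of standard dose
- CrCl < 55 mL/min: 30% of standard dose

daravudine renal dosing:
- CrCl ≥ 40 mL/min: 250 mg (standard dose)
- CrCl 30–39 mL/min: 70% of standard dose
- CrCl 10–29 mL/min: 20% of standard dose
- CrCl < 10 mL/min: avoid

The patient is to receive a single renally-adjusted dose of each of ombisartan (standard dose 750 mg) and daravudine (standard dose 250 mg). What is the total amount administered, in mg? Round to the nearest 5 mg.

275 mg

SCr = 184 / 88.4 = 2.081 mg/dL
CrCl = (140 − 88) × 79.7 / (72 × 2.081) × 0.85 = 4144.4 / 149.83 × 0.85 ≈ 23.5 mL/min
CrCl ≈ 24 mL/min.
ombisartan: < 55 mL/min → 30% of 750 mg = 225 mg.
daravudine: 10–29 mL/min → 20% of 250 mg = 50 mg.
Total = 225 + 50 = 275 mg.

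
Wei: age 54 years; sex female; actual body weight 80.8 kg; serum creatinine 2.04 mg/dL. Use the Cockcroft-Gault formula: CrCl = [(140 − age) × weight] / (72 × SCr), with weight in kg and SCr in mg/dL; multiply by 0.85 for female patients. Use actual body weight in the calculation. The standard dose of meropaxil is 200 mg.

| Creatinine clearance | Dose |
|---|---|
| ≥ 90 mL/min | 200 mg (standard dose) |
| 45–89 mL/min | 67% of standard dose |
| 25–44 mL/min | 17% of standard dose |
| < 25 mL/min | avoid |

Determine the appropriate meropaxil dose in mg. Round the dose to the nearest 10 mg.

CrCl = (140 − 54) × 80.8 / (72 × 2.04) × 0.85 = 6948.8 / 146.88 × 0.85 ≈ 40.2 mL/min
CrCl ≈ 40 mL/min → bracket 25–44 mL/min.
17% of 200 mg = 34 mg → 30 mg

30 mg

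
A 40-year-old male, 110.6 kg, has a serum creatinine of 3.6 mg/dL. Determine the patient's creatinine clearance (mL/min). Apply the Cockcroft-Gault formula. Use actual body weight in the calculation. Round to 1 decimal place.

CrCl = (140 − 40) × 110.6 / (72 × 3.6) = 11060.0 / 259.20 ≈ 42.7 mL/min

42.7 mL/min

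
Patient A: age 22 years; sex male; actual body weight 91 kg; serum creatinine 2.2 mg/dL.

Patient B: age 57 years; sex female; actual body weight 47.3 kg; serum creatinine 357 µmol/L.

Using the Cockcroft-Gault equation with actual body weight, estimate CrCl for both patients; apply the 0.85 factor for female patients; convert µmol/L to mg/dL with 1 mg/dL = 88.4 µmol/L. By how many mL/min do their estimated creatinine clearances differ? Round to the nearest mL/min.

Patient A: CrCl = (140 − 22) × 91 / (72 × 2.2) = 10738.0 / 158.40 ≈ 67.8 mL/min
Patient B: SCr = 357 / 88.4 = 4.038 mg/dL
Patient B: CrCl = (140 − 57) × 47.3 / (72 × 4.038) × 0.85 = 3925.9 / 290.74 × 0.85 ≈ 11.5 mL/min
|67.8 − 11.5| = 56.3 mL/min

56 mL/min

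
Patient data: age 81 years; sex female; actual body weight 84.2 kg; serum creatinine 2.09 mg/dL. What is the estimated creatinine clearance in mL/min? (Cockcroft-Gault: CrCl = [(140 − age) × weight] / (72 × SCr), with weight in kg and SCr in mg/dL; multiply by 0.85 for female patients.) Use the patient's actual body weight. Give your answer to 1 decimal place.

28.1 mL/min

CrCl = (140 − 81) × 84.2 / (72 × 2.09) × 0.85 = 4967.8 / 150.48 × 0.85 ≈ 28.1 mL/min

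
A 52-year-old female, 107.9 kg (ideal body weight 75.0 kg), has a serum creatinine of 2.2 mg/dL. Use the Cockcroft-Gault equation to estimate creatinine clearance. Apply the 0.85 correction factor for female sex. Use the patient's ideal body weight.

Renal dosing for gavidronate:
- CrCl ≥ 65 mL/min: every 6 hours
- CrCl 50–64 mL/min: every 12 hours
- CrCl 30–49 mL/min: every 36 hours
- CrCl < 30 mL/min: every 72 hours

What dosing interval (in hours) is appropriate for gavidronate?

CrCl = (140 − 52) × 75 / (72 × 2.2) × 0.85 = 6600.0 / 158.40 × 0.85 ≈ 35.4 mL/min
CrCl ≈ 35 mL/min → bracket 30–49 mL/min → every 36 hours.

every 36 hours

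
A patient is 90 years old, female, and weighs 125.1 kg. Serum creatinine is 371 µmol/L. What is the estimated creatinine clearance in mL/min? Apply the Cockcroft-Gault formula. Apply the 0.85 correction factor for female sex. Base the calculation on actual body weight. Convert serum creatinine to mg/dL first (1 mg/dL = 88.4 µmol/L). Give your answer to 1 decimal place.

17.6 mL/min

SCr = 371 / 88.4 = 4.197 mg/dL
CrCl = (140 − 90) × 125.1 / (72 × 4.197) × 0.85 = 6255.0 / 302.18 × 0.85 ≈ 17.6 mL/min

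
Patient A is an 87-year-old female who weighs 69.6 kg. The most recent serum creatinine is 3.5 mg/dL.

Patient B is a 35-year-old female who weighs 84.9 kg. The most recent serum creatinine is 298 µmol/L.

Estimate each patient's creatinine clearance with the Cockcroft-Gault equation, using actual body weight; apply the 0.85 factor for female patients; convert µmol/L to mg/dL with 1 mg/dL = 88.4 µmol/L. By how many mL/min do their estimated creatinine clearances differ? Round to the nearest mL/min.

Patient A: CrCl = (140 − 87) × 69.6 / (72 × 3.5) × 0.85 = 3688.8 / 252.00 × 0.85 ≈ 12.4 mL/min
Patient B: SCr = 298 / 88.4 = 3.371 mg/dL
Patient B: CrCl = (140 − 35) × 84.9 / (72 × 3.371) × 0.85 = 8914.5 / 242.71 × 0.85 ≈ 31.2 mL/min
|12.4 − 31.2| = 18.8 mL/min

19 mL/min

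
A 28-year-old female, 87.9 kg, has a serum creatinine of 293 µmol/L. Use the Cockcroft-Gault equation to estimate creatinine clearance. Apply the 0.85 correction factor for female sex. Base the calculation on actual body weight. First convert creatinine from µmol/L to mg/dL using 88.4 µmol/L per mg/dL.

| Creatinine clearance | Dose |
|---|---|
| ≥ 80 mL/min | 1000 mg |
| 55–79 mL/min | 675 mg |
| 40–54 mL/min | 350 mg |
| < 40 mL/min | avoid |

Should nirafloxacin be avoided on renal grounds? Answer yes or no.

yes

SCr = 293 / 88.4 = 3.314 mg/dL
CrCl = (140 − 28) × 87.9 / (72 × 3.314) × 0.85 = 9844.8 / 238.61 × 0.85 ≈ 35.1 mL/min
CrCl ≈ 35 mL/min, which is < 40 mL/min.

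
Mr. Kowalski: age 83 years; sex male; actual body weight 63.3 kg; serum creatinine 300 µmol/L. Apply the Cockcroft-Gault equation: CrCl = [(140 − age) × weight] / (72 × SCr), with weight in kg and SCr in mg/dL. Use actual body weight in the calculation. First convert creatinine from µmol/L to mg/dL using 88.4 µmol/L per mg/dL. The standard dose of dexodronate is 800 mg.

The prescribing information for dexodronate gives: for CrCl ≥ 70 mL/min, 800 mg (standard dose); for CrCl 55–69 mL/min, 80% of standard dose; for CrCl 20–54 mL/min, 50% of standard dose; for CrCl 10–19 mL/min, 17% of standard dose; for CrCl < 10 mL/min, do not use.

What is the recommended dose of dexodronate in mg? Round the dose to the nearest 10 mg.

140 mg

SCr = 300 / 88.4 = 3.394 mg/dL
CrCl = (140 − 83) × 63.3 / (72 × 3.394) = 3608.1 / 244.37 ≈ 14.8 mL/min
CrCl ≈ 15 mL/min → bracket 10–19 mL/min.
17% of 800 mg = 136 mg → 140 mg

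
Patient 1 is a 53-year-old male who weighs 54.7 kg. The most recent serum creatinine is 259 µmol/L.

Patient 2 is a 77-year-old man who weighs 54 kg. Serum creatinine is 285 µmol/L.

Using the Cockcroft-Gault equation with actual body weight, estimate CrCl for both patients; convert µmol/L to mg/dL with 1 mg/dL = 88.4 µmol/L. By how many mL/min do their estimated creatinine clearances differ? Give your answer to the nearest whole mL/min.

Patient 1: SCr = 259 / 88.4 = 2.93 mg/dL
Patient 1: CrCl = (140 − 53) × 54.7 / (72 × 2.93) = 4758.9 / 210.96 ≈ 22.6 mL/min
Patient 2: SCr = 285 / 88.4 = 3.224 mg/dL
Patient 2: CrCl = (140 − 77) × 54 / (72 × 3.224) = 3402.0 / 232.13 ≈ 14.7 mL/min
|22.6 − 14.7| = 7.9 mL/min

8 mL/min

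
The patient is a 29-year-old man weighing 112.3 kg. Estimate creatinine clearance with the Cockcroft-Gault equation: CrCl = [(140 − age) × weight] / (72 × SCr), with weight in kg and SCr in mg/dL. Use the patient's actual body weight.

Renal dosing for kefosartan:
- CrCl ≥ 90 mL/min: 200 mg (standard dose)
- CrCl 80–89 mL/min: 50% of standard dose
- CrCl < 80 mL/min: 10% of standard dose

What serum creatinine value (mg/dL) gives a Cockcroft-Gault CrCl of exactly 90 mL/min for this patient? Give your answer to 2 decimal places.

1.92 mg/dL

Standard dose requires CrCl ≥ 90 mL/min.
Set (140 − 29) × 112.3 / (72 × SCr) = 90
SCr = (140 − 29) × 112.3 / (72 × 90) = 1.924 mg/dL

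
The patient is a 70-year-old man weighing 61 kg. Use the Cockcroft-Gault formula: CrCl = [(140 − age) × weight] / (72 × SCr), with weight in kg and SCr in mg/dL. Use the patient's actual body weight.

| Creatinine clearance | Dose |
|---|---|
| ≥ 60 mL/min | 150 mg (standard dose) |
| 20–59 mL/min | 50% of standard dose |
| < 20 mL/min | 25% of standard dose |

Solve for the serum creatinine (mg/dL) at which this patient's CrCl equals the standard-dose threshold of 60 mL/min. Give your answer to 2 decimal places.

0.99 mg/dL

Standard dose requires CrCl ≥ 60 mL/min.
Set (140 − 70) × 61 / (72 × SCr) = 60
SCr = (140 − 70) × 61 / (72 × 60) = 0.988 mg/dL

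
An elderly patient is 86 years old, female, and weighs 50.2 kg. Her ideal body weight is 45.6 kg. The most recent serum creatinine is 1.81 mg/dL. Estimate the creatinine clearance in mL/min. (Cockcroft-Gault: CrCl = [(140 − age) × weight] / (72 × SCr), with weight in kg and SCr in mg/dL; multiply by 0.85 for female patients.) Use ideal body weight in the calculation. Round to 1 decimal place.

CrCl = (140 − 86) × 45.6 / (72 × 1.81) × 0.85 = 2462.4 / 130.32 × 0.85 ≈ 16.1 mL/min

16.1 mL/min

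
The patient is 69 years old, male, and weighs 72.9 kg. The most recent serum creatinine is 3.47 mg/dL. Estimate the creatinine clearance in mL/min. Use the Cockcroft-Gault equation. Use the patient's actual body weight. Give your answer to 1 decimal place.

CrCl = (140 − 69) × 72.9 / (72 × 3.47) = 5175.9 / 249.84 ≈ 20.7 mL/min

20.7 mL/min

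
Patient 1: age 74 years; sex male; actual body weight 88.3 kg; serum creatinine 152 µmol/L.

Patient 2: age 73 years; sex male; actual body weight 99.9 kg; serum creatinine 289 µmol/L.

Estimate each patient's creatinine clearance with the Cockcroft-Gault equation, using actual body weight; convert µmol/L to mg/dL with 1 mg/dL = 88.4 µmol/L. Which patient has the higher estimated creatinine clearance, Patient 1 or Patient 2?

Patient 1: SCr = 152 / 88.4 = 1.719 mg/dL
Patient 1: CrCl = (140 − 74) × 88.3 / (72 × 1.719) = 5827.8 / 123.77 ≈ 47.1 mL/min
Patient 2: SCr = 289 / 88.4 = 3.269 mg/dL
Patient 2: CrCl = (140 − 73) × 99.9 / (72 × 3.269) = 6693.3 / 235.37 ≈ 28.4 mL/min
47.1 vs 28.4 mL/min → Patient 1 is higher.

Patient 1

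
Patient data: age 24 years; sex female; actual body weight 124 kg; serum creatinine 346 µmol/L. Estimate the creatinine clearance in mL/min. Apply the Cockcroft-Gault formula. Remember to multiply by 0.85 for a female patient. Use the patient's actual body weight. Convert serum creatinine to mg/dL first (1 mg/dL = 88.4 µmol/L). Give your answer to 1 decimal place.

SCr = 346 / 88.4 = 3.914 mg/dL
CrCl = (140 − 24) × 124 / (72 × 3.914) × 0.85 = 14384.0 / 281.81 × 0.85 ≈ 43.4 mL/min

43.4 mL/min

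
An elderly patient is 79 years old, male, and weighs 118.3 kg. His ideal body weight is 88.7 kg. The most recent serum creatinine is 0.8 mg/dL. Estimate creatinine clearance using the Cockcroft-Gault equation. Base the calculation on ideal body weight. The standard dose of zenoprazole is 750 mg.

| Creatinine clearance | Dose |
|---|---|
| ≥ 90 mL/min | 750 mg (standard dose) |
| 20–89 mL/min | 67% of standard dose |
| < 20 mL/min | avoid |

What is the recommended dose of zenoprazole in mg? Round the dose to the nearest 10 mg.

CrCl = (140 − 79) × 88.7 / (72 × 0.8) = 5410.7 / 57.60 ≈ 93.9 mL/min
CrCl ≈ 94 mL/min → bracket ≥ 90 mL/min.
100% of 750 mg = 750 mg

750 mg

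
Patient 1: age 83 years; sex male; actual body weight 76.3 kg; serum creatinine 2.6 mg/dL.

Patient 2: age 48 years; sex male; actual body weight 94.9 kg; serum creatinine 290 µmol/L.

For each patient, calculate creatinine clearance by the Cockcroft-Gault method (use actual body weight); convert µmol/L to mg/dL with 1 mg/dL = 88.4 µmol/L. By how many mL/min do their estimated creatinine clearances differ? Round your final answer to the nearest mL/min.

Patient 1: CrCl = (140 − 83) × 76.3 / (72 × 2.6) = 4349.1 / 187.20 ≈ 23.2 mL/min
Patient 2: SCr = 290 / 88.4 = 3.281 mg/dL
Patient 2: CrCl = (140 − 48) × 94.9 / (72 × 3.281) = 8730.8 / 236.23 ≈ 37.0 mL/min
|23.2 − 37.0| = 13.8 mL/min

14 mL/min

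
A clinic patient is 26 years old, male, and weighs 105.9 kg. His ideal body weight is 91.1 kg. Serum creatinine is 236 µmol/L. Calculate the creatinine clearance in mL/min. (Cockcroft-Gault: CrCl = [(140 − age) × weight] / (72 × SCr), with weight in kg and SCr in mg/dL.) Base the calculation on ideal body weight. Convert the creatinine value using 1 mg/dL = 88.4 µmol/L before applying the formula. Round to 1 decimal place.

SCr = 236 / 88.4 = 2.67 mg/dL
CrCl = (140 − 26) × 91.1 / (72 × 2.67) = 10385.4 / 192.24 ≈ 54.0 mL/min

54.0 mL/min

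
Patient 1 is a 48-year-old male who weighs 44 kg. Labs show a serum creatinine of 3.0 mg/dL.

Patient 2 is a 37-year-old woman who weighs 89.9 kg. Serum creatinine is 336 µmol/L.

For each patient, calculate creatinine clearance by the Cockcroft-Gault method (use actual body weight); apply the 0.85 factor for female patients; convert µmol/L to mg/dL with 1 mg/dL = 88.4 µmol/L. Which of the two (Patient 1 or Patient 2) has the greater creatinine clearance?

Patient 2

Patient 1: CrCl = (140 − 48) × 44 / (72 × 3) = 4048.0 / 216.00 ≈ 18.7 mL/min
Patient 2: SCr = 336 / 88.4 = 3.801 mg/dL
Patient 2: CrCl = (140 − 37) × 89.9 / (72 × 3.801) × 0.85 = 9259.7 / 273.67 × 0.85 ≈ 28.8 mL/min
18.7 vs 28.8 mL/min → Patient 2 is higher.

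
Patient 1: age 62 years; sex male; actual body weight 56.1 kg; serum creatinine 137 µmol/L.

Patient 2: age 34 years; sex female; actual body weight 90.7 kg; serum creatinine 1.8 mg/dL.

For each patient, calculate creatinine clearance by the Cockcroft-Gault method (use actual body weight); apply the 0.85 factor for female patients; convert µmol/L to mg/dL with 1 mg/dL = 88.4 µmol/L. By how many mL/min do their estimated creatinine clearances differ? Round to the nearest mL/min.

Patient 1: SCr = 137 / 88.4 = 1.55 mg/dL
Patient 1: CrCl = (140 − 62) × 56.1 / (72 × 1.55) = 4375.8 / 111.60 ≈ 39.2 mL/min
Patient 2: CrCl = (140 − 34) × 90.7 / (72 × 1.8) × 0.85 = 9614.2 / 129.60 × 0.85 ≈ 63.1 mL/min
|39.2 − 63.1| = 23.9 mL/min

24 mL/min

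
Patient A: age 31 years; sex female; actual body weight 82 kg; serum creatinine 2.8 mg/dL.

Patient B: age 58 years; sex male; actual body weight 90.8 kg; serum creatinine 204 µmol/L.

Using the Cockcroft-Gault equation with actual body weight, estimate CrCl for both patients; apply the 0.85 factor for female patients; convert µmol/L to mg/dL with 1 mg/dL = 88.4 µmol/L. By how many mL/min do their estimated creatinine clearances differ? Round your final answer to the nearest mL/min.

7 mL/min

Patient A: CrCl = (140 − 31) × 82 / (72 × 2.8) × 0.85 = 8938.0 / 201.60 × 0.85 ≈ 37.7 mL/min
Patient B: SCr = 204 / 88.4 = 2.308 mg/dL
Patient B: CrCl = (140 − 58) × 90.8 / (72 × 2.308) = 7445.6 / 166.18 ≈ 44.8 mL/min
|37.7 − 44.8| = 7.1 mL/min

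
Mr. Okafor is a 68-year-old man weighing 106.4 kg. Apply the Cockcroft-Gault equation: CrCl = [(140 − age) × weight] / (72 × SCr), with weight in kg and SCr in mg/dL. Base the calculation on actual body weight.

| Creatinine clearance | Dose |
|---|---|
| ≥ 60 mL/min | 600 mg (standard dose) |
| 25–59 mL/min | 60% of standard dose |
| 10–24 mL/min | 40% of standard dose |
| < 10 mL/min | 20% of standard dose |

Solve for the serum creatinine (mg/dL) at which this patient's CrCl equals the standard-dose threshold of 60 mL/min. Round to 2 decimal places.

1.77 mg/dL

Standard dose requires CrCl ≥ 60 mL/min.
Set (140 − 68) × 106.4 / (72 × SCr) = 60
SCr = (140 − 68) × 106.4 / (72 × 60) = 1.773 mg/dL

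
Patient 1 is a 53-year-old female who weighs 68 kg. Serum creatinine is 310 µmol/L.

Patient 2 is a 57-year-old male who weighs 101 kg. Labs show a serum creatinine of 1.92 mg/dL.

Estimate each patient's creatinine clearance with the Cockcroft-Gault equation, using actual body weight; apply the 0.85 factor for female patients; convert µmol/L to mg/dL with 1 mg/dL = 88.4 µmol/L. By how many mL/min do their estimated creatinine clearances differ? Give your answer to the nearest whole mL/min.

41 mL/min

Patient 1: SCr = 310 / 88.4 = 3.507 mg/dL
Patient 1: CrCl = (140 − 53) × 68 / (72 × 3.507) × 0.85 = 5916.0 / 252.50 × 0.85 ≈ 19.9 mL/min
Patient 2: CrCl = (140 − 57) × 101 / (72 × 1.92) = 8383.0 / 138.24 ≈ 60.6 mL/min
|19.9 − 60.6| = 40.7 mL/min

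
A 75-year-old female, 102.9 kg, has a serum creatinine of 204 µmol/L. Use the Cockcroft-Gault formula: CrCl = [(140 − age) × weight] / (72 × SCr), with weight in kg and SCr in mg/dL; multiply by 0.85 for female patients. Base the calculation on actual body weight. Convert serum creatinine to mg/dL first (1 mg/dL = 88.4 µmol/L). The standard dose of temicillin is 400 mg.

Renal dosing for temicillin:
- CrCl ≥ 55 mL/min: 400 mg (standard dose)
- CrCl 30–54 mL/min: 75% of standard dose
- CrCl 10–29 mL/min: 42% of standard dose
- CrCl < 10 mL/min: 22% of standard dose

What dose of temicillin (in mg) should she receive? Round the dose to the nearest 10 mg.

SCr = 204 / 88.4 = 2.308 mg/dL
CrCl = (140 − 75) × 102.9 / (72 × 2.308) × 0.85 = 6688.5 / 166.18 × 0.85 ≈ 34.2 mL/min
CrCl ≈ 34 mL/min → bracket 30–54 mL/min.
75% of 400 mg = 300 mg

300 mg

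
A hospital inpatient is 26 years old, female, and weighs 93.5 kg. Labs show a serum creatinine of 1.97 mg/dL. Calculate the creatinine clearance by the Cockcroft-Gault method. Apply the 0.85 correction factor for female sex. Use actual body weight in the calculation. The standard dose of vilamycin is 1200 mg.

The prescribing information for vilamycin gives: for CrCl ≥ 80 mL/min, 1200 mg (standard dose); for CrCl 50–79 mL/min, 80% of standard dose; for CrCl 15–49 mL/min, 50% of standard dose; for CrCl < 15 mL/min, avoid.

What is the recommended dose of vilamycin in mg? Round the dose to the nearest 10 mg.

960 mg

CrCl = (140 − 26) × 93.5 / (72 × 1.97) × 0.85 = 10659.0 / 141.84 × 0.85 ≈ 63.9 mL/min
CrCl ≈ 64 mL/min → bracket 50–79 mL/min.
80% of 1200 mg = 960 mg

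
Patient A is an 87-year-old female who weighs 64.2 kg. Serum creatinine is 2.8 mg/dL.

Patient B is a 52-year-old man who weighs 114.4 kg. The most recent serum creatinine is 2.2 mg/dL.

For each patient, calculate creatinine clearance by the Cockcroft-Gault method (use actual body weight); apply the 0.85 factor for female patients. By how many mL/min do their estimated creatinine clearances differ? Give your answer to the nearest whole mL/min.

49 mL/min

Patient A: CrCl = (140 − 87) × 64.2 / (72 × 2.8) × 0.85 = 3402.6 / 201.60 × 0.85 ≈ 14.3 mL/min
Patient B: CrCl = (140 − 52) × 114.4 / (72 × 2.2) = 10067.2 / 158.40 ≈ 63.6 mL/min
|14.3 − 63.6| = 49.3 mL/min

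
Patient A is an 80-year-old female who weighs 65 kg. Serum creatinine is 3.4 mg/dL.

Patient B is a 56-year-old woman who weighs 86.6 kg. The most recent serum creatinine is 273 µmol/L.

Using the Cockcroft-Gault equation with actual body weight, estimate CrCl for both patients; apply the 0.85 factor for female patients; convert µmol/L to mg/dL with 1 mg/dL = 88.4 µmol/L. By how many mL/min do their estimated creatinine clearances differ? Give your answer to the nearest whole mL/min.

14 mL/min

Patient A: CrCl = (140 − 80) × 65 / (72 × 3.4) × 0.85 = 3900.0 / 244.80 × 0.85 ≈ 13.5 mL/min
Patient B: SCr = 273 / 88.4 = 3.088 mg/dL
Patient B: CrCl = (140 − 56) × 86.6 / (72 × 3.088) × 0.85 = 7274.4 / 222.34 × 0.85 ≈ 27.8 mL/min
|13.5 − 27.8| = 14.3 mL/min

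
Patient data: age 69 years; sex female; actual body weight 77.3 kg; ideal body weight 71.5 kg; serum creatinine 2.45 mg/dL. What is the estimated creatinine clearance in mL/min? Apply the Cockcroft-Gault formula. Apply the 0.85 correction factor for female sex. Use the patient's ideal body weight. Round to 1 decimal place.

CrCl = (140 − 69) × 71.5 / (72 × 2.45) × 0.85 = 5076.5 / 176.40 × 0.85 ≈ 24.5 mL/min

24.5 mL/min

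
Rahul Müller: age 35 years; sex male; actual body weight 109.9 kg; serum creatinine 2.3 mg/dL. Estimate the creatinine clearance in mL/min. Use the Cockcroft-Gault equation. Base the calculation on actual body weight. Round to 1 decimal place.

69.7 mL/min

CrCl = (140 − 35) × 109.9 / (72 × 2.3) = 11539.5 / 165.60 ≈ 69.7 mL/min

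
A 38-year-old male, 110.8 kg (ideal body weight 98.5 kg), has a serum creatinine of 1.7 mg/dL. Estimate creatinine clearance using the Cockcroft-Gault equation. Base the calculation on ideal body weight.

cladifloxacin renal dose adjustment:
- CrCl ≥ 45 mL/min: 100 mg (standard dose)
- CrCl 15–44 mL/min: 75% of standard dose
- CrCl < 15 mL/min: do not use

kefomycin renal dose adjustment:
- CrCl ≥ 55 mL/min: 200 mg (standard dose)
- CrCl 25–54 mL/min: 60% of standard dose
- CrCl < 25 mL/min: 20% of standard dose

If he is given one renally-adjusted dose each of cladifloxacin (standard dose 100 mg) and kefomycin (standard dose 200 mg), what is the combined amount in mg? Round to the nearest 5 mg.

300 mg

CrCl = (140 − 38) × 98.5 / (72 × 1.7) = 10047.0 / 122.40 ≈ 82.1 mL/min
CrCl ≈ 82 mL/min.
cladifloxacin: ≥ 45 mL/min → 100% of 100 mg = 100 mg.
kefomycin: ≥ 55 mL/min → 100% of 200 mg = 200 mg.
Total = 100 + 200 = 300 mg.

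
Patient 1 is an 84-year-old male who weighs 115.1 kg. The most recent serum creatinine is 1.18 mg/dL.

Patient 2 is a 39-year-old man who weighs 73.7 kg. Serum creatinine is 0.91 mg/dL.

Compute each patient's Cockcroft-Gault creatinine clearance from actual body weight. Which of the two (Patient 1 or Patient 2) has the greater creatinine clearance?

Patient 2

Patient 1: CrCl = (140 − 84) × 115.1 / (72 × 1.18) = 6445.6 / 84.96 ≈ 75.9 mL/min
Patient 2: CrCl = (140 − 39) × 73.7 / (72 × 0.91) = 7443.7 / 65.52 ≈ 113.6 mL/min
75.9 vs 113.6 mL/min → Patient 2 is higher.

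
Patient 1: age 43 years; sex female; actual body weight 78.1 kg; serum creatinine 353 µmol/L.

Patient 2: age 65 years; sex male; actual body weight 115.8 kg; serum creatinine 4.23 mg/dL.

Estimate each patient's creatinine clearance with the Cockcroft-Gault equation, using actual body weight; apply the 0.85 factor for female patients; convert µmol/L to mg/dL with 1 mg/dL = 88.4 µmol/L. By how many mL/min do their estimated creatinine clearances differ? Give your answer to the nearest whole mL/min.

Patient 1: SCr = 353 / 88.4 = 3.993 mg/dL
Patient 1: CrCl = (140 − 43) × 78.1 / (72 × 3.993) × 0.85 = 7575.7 / 287.50 × 0.85 ≈ 22.4 mL/min
Patient 2: CrCl = (140 − 65) × 115.8 / (72 × 4.23) = 8685.0 / 304.56 ≈ 28.5 mL/min
|22.4 − 28.5| = 6.1 mL/min

6 mL/min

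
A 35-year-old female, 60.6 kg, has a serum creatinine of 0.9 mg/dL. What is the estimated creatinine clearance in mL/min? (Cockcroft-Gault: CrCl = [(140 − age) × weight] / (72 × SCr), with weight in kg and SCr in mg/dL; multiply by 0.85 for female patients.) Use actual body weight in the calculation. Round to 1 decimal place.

83.5 mL/min

CrCl = (140 − 35) × 60.6 / (72 × 0.9) × 0.85 = 6363.0 / 64.80 × 0.85 ≈ 83.5 mL/min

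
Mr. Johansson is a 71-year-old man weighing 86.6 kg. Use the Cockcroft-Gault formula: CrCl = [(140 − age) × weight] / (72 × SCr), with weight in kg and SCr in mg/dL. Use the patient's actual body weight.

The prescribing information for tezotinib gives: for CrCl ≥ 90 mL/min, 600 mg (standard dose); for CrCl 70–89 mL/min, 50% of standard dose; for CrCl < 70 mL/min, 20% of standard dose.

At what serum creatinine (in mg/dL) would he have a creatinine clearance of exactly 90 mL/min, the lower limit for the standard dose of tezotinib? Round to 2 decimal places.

Standard dose requires CrCl ≥ 90 mL/min.
Set (140 − 71) × 86.6 / (72 × SCr) = 90
SCr = (140 − 71) × 86.6 / (72 × 90) = 0.922 mg/dL

0.92 mg/dL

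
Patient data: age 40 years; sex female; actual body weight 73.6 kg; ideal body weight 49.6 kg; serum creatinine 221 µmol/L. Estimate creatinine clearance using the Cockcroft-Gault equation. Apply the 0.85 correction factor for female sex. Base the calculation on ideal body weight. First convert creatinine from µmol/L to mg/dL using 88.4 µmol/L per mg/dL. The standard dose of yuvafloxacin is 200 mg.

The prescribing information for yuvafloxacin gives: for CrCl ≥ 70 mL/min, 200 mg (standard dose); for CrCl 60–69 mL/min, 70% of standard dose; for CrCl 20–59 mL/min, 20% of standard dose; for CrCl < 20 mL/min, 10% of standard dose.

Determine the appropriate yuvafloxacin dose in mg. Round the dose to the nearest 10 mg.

40 mg

SCr = 221 / 88.4 = 2.5 mg/dL
CrCl = (140 − 40) × 49.6 / (72 × 2.5) × 0.85 = 4960.0 / 180.00 × 0.85 ≈ 23.4 mL/min
CrCl ≈ 23 mL/min → bracket 20–59 mL/min.
20% of 200 mg = 40 mg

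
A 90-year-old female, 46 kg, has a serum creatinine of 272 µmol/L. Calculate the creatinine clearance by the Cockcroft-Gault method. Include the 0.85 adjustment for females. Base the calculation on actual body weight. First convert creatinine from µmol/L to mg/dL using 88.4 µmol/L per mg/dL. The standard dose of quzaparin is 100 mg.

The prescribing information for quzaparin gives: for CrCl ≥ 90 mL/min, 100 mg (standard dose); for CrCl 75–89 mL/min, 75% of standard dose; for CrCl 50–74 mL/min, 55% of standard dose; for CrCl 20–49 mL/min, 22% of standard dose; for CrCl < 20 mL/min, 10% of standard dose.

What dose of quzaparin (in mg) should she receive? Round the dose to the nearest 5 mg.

SCr = 272 / 88.4 = 3.077 mg/dL
CrCl = (140 − 90) × 46 / (72 × 3.077) × 0.85 = 2300.0 / 221.54 × 0.85 ≈ 8.8 mL/min
CrCl ≈ 9 mL/min → bracket < 20 mL/min.
10% of 100 mg = 10 mg

10 mg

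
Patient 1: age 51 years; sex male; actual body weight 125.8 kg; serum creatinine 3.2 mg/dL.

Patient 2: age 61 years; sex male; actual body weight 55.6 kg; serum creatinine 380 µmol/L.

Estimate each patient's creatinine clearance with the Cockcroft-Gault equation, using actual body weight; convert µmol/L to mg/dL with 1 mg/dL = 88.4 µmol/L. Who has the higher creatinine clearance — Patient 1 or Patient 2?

Patient 1

Patient 1: CrCl = (140 − 51) × 125.8 / (72 × 3.2) = 11196.2 / 230.40 ≈ 48.6 mL/min
Patient 2: SCr = 380 / 88.4 = 4.299 mg/dL
Patient 2: CrCl = (140 − 61) × 55.6 / (72 × 4.299) = 4392.4 / 309.53 ≈ 14.2 mL/min
48.6 vs 14.2 mL/min → Patient 1 is higher.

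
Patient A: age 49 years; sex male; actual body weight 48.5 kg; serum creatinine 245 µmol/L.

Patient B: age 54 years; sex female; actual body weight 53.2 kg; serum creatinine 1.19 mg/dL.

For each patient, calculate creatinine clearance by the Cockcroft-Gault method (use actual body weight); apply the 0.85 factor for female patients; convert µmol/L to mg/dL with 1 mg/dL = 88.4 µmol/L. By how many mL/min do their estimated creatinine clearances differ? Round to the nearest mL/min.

Patient A: SCr = 245 / 88.4 = 2.771 mg/dL
Patient A: CrCl = (140 − 49) × 48.5 / (72 × 2.771) = 4413.5 / 199.51 ≈ 22.1 mL/min
Patient B: CrCl = (140 − 54) × 53.2 / (72 × 1.19) × 0.85 = 4575.2 / 85.68 × 0.85 ≈ 45.4 mL/min
|22.1 − 45.4| = 23.3 mL/min

23 mL/min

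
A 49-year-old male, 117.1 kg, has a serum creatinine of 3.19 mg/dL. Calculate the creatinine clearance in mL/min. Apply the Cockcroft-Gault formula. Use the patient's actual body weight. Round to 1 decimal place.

46.4 mL/min

CrCl = (140 − 49) × 117.1 / (72 × 3.19) = 10656.1 / 229.68 ≈ 46.4 mL/min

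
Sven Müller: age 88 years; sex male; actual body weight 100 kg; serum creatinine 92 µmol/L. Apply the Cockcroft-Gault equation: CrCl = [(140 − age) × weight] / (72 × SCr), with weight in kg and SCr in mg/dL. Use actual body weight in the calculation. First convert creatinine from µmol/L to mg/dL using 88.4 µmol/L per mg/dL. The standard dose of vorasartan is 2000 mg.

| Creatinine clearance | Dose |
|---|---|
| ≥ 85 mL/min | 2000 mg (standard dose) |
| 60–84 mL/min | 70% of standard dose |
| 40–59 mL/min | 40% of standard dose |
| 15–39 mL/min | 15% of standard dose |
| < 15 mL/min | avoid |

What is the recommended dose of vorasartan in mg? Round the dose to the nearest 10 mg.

1400 mg

SCr = 92 / 88.4 = 1.041 mg/dL
CrCl = (140 − 88) × 100 / (72 × 1.041) = 5200.0 / 74.95 ≈ 69.4 mL/min
CrCl ≈ 69 mL/min → bracket 60–84 mL/min.
70% of 2000 mg = 1400 mg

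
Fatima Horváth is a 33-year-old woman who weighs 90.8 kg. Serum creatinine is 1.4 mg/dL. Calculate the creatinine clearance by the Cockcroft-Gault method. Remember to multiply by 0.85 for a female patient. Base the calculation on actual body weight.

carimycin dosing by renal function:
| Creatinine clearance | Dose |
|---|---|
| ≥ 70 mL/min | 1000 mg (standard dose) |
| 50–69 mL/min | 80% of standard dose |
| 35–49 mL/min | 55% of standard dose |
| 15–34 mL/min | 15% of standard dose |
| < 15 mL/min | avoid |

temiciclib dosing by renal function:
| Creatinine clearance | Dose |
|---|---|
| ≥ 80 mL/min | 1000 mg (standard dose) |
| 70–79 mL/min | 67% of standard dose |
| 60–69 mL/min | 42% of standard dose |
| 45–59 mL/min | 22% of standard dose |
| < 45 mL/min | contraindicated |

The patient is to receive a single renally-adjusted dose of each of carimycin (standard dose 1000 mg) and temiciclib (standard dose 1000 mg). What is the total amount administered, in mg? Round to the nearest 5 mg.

2000 mg

CrCl = (140 − 33) × 90.8 / (72 × 1.4) × 0.85 = 9715.6 / 100.80 × 0.85 ≈ 81.9 mL/min
CrCl ≈ 82 mL/min.
carimycin: ≥ 70 mL/min → 100% of 1000 mg = 1000 mg.
temiciclib: ≥ 80 mL/min → 100% of 1000 mg = 1000 mg.
Total = 1000 + 1000 = 2000 mg.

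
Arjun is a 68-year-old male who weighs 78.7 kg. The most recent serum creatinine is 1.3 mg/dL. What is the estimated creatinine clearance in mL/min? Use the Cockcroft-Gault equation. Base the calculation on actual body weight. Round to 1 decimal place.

CrCl = (140 − 68) × 78.7 / (72 × 1.3) = 5666.4 / 93.60 ≈ 60.5 mL/min

60.5 mL/min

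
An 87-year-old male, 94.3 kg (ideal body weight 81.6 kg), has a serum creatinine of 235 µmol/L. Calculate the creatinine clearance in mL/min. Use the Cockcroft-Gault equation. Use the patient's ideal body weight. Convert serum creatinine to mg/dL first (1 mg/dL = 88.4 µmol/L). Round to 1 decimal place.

22.6 mL/min

SCr = 235 / 88.4 = 2.658 mg/dL
CrCl = (140 − 87) × 81.6 / (72 × 2.658) = 4324.8 / 191.38 ≈ 22.6 mL/min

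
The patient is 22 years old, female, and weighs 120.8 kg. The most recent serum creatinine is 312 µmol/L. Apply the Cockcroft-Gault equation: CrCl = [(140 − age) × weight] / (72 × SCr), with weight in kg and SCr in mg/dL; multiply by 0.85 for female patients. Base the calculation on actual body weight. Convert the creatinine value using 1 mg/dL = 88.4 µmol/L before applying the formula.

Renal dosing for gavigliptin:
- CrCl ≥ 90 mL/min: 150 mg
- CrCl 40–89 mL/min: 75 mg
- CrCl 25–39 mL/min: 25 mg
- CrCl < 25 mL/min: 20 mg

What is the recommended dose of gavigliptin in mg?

SCr = 312 / 88.4 = 3.529 mg/dL
CrCl = (140 − 22) × 120.8 / (72 × 3.529) × 0.85 = 14254.4 / 254.09 × 0.85 ≈ 47.7 mL/min
CrCl ≈ 48 mL/min → bracket 40–89 mL/min.
Dose for this bracket: 75 mg.

75 mg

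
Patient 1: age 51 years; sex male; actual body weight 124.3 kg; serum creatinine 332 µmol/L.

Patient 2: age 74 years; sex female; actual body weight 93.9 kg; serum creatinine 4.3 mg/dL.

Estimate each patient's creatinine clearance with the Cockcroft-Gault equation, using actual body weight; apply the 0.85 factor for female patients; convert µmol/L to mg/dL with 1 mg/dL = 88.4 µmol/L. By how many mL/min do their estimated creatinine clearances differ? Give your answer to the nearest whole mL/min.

Patient 1: SCr = 332 / 88.4 = 3.756 mg/dL
Patient 1: CrCl = (140 − 51) × 124.3 / (72 × 3.756) = 11062.7 / 270.43 ≈ 40.9 mL/min
Patient 2: CrCl = (140 − 74) × 93.9 / (72 × 4.3) × 0.85 = 6197.4 / 309.60 × 0.85 ≈ 17.0 mL/min
|40.9 − 17.0| = 23.9 mL/min

24 mL/min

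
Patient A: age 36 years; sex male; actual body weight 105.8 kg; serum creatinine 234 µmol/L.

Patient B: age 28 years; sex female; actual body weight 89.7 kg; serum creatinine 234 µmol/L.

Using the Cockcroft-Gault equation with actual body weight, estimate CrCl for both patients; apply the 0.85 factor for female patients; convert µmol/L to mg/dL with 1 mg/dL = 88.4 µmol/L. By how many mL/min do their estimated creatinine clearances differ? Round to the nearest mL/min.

13 mL/min

Patient A: SCr = 234 / 88.4 = 2.647 mg/dL
Patient A: CrCl = (140 − 36) × 105.8 / (72 × 2.647) = 11003.2 / 190.58 ≈ 57.7 mL/min
Patient B: SCr = 234 / 88.4 = 2.647 mg/dL
Patient B: CrCl = (140 − 28) × 89.7 / (72 × 2.647) × 0.85 = 10046.4 / 190.58 × 0.85 ≈ 44.8 mL/min
|57.7 − 44.8| = 12.9 mL/min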